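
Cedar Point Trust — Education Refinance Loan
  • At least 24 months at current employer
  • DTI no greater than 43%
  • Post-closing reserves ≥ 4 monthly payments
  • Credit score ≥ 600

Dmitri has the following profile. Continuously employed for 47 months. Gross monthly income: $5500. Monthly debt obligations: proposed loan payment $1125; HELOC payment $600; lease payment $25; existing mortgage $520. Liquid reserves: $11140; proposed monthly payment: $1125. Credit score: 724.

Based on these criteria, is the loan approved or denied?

Approved

Employment 47 ≥ 24 months
Total monthly debts = (1,125 + 600 + 25 + 520) = 2,270. Debt-to-income = 2,270/5,500 = 41.3% — meets 43% limit
Liquid reserves cover 11,140/1,125 = 9.9 months — ≥ 4 required
Credit score 724 ≥ 600 (meets)
All criteria satisfied.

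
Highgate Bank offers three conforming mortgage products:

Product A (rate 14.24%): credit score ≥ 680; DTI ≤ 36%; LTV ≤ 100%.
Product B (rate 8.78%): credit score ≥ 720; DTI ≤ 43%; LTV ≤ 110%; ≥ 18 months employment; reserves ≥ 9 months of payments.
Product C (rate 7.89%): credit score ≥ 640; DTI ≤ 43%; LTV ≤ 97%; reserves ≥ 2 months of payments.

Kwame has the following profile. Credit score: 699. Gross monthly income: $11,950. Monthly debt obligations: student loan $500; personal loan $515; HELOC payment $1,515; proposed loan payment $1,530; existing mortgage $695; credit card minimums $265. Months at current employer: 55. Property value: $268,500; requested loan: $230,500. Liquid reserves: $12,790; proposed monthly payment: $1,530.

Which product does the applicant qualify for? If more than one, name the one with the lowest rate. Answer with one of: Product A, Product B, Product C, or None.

Total debts = (500 + 515 + 1,515 + 1,530 + 695 + 265) = 5,020; DTI = 5,020/11,950 = 42%.
LTV = 230,500/268,500 = 85.8%.
Reserves = 12,790/1,530 = 8.4 months.
Product A: score 699 ≥ 680; DTI 42% > 36%; LTV 85.8% ≤ 100% → does not qualify.
Product B: score 699 < 720; DTI 42% ≤ 43%; LTV 85.8% ≤ 110%; employment 55 ≥ 18 mo; reserves 8.4 < 9 mo → does not qualify.
Product C: score 699 ≥ 640; DTI 42% ≤ 43%; LTV 85.8% ≤ 97%; reserves 8.4 ≥ 2 mo → qualifies.

Product C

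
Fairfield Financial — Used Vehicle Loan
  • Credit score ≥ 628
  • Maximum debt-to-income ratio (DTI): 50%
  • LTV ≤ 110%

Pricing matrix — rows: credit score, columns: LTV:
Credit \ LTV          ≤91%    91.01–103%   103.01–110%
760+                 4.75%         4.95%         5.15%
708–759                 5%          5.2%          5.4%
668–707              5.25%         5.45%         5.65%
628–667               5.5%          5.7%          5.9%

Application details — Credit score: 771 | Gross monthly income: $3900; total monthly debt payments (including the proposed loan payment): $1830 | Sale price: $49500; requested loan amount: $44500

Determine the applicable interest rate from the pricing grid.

Credit score 771 ≥ 628; Debt-to-income = 1,830/3,900 = 46.9% — meets 50% limit
Loan-to-value = 44,500/49,500 = 89.9% — pass (110% max)
Score 771 is in the 760+ band; LTV 89.9% is in the ≤91% band → 4.75%.

4.75%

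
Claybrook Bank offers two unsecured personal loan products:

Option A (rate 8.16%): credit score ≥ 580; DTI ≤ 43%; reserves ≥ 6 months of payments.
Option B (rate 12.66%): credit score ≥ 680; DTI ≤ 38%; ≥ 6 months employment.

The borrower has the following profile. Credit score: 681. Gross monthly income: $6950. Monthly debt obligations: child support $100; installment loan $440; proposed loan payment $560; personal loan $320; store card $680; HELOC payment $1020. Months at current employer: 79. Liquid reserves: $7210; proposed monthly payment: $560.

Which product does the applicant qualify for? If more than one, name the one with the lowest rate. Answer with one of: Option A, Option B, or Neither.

Neither

Total debts = (100 + 440 + 560 + 320 + 680 + 1,020) = 3,120; DTI = 3,120/6,950 = 44.9%.
Reserves = 7,210/560 = 12.9 months.
Option A: score 681 ≥ 580; DTI 44.9% > 43%; reserves 12.9 ≥ 6 mo → does not qualify.
Option B: score 681 ≥ 680; DTI 44.9% > 38%; employment 79 ≥ 6 mo → does not qualify.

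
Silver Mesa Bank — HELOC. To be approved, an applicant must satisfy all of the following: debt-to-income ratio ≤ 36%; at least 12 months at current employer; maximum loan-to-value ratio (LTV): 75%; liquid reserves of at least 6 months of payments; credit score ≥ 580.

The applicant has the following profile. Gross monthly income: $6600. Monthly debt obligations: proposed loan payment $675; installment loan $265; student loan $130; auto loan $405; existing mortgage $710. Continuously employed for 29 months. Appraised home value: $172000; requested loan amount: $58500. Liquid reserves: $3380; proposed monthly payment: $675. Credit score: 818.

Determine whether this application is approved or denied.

Total monthly debts = (675 + 265 + 130 + 405 + 710) = 2,185. DTI: 2,185 ÷ 6,600 = 33.1%, within the 36% cap
Employment 29 ≥ 12 months
LTV = 58,500/172,000 = 34% ≤ 75%
Reserves: 3,380 ÷ 675 = 5.0 months (below 6-month minimum)
Credit score 818 ≥ 580 (meets)
Fails on reserves.

Denied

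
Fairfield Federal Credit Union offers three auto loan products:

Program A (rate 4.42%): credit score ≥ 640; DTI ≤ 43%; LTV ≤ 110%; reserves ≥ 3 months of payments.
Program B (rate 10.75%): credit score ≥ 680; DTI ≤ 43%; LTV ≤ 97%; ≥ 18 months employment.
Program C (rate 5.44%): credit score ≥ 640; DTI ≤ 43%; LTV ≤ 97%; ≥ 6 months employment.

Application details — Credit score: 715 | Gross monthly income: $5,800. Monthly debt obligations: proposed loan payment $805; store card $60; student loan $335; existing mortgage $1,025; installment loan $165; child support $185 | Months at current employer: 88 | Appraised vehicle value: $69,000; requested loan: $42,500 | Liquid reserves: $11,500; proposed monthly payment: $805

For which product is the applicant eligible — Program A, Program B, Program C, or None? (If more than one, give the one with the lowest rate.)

None

Total debts = (805 + 60 + 335 + 1,025 + 165 + 185) = 2,575; DTI = 2,575/5,800 = 44.4%.
LTV = 42,500/69,000 = 61.6%.
Reserves = 11,500/805 = 14.3 months.
Program A: score 715 ≥ 640; DTI 44.4% > 43%; LTV 61.6% ≤ 110%; reserves 14.3 ≥ 3 mo → does not qualify.
Program B: score 715 ≥ 680; DTI 44.4% > 43%; LTV 61.6% ≤ 97%; employment 88 ≥ 18 mo → does not qualify.
Program C: score 715 ≥ 640; DTI 44.4% > 43%; LTV 61.6% ≤ 97%; employment 88 ≥ 6 mo → does not qualify.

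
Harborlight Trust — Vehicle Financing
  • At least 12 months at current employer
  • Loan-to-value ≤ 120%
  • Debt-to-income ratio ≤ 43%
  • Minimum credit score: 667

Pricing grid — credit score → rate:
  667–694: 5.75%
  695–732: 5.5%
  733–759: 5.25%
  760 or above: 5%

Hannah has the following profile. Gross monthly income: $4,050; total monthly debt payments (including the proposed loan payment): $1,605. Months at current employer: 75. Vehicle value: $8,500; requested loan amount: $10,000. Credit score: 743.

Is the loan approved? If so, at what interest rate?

Credit score 743 ≥ 667 (meets minimum)
Employment 75 ≥ 12 months
DTI = 1,605/4,050 = 39.6% ≤ 43%
Loan-to-value = 10,000/8,500 = 117.6% — pass (120% max)
All requirements met. Score 743 falls in the 733–759 tier → 5.25%.

Approved at 5.25%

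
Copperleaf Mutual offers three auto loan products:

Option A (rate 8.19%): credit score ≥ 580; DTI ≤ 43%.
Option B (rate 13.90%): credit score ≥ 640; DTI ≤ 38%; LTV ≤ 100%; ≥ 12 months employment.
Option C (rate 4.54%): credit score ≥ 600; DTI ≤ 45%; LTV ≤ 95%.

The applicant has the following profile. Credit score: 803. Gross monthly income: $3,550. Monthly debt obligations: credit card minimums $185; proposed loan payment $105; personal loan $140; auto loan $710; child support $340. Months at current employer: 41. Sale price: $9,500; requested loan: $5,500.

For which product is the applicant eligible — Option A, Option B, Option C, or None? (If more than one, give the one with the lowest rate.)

Option C

Total debts = (185 + 105 + 140 + 710 + 340) = 1,480; DTI = 1,480/3,550 = 41.7%.
LTV = 5,500/9,500 = 57.9%.
Option A: score 803 ≥ 580; DTI 41.7% ≤ 43% → qualifies.
Option B: score 803 ≥ 640; DTI 41.7% > 38%; LTV 57.9% ≤ 100%; employment 41 ≥ 12 mo → does not qualify.
Option C: score 803 ≥ 600; DTI 41.7% ≤ 45%; LTV 57.9% ≤ 95% → qualifies.
Qualifying: Option A, Option C. Lowest rate is 4.54% → Option C.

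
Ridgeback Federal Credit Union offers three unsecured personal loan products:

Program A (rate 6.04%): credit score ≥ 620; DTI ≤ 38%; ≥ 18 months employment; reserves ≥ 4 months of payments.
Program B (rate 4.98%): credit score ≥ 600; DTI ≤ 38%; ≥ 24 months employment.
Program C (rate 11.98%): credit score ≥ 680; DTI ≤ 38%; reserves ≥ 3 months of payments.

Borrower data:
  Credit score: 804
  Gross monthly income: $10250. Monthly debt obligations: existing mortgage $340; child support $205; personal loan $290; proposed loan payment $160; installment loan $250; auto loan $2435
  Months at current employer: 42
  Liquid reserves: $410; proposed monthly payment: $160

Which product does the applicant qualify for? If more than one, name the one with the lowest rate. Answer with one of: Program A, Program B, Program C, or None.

Total debts = (340 + 205 + 290 + 160 + 250 + 2,435) = 3,680; DTI = 3,680/10,250 = 35.9%.
Reserves = 410/160 = 2.6 months.
Program A: score 804 ≥ 620; DTI 35.9% ≤ 38%; employment 42 ≥ 18 mo; reserves 2.6 < 4 mo → does not qualify.
Program B: score 804 ≥ 600; DTI 35.9% ≤ 38%; employment 42 ≥ 24 mo → qualifies.
Program C: score 804 ≥ 680; DTI 35.9% ≤ 38%; reserves 2.6 < 3 mo → does not qualify.

Program B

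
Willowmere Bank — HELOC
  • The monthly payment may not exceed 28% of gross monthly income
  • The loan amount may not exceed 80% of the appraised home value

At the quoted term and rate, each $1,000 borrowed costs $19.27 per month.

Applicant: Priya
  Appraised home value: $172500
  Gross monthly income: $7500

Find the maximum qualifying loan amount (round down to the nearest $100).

$108,900

Payment cap: 28% × $7,500 = $2,100/month.
At $19.27 per $1,000, that supports 2,100/19.27 × 1,000 ≈ $108,977 → $108,900.
LTV cap: 80% × $172,500 = $138,000 → $138,000.
Binding constraint: payment-to-income.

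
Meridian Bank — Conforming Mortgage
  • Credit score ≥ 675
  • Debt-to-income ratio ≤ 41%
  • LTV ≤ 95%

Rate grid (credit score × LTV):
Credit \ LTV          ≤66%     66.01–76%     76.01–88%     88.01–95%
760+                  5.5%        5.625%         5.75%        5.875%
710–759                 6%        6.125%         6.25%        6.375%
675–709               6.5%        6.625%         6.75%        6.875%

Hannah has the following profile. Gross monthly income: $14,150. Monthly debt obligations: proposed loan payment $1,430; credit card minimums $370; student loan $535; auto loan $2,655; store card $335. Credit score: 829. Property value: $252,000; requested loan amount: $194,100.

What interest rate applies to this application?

Credit score 829 ≥ 675; Total monthly debts = (1,430 + 370 + 535 + 2,655 + 335) = 5,325. DTI = 5,325/14,150 = 37.6% ≤ 41%
LTV = 194,100/252,000 = 77% ≤ 95%
Credit 829 → row 760+; LTV 77% → column 76.01–88%. Grid cell → 5.75%.

5.75%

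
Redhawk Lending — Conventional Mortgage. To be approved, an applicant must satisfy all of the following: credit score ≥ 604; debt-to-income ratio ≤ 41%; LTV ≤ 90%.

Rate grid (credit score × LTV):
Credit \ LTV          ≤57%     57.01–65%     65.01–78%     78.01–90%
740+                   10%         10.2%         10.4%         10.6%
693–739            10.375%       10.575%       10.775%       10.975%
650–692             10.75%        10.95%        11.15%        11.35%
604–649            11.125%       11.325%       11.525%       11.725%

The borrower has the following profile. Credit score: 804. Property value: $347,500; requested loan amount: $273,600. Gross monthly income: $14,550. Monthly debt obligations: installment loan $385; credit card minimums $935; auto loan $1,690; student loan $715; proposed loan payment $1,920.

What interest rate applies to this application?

10.6%

Credit score 804 ≥ 604; Total monthly debts = (385 + 935 + 1,690 + 715 + 1,920) = 5,645. DTI = 5,645/14,550 = 38.8% ≤ 41%
Loan-to-value = 273,600/347,500 = 78.7% — pass (90% max)
Score 804 is in the 740+ band; LTV 78.7% is in the 78.01–90% band → 10.6%.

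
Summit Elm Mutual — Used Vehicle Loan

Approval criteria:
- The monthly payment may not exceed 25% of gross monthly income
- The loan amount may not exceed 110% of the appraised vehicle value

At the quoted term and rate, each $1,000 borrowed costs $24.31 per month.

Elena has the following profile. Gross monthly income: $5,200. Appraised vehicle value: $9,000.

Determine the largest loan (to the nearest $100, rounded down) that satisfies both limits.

$9,900

Payment cap: 25% × $5,200 = $1,300/month.
At $24.31 per $1,000, that supports 1,300/24.31 × 1,000 ≈ $53,475 → $53,400.
LTV cap: 110% × $9,000 = $9,900 → $9,900.
Binding constraint: loan-to-value.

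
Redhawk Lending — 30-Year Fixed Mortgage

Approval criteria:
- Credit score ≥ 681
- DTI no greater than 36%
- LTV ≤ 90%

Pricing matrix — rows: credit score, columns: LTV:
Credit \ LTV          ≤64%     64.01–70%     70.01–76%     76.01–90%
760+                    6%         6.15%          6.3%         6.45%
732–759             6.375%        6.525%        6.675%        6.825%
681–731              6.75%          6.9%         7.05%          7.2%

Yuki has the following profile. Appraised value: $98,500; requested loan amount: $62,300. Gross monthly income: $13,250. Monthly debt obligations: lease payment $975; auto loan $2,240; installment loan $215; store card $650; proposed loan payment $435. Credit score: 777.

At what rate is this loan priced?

Credit score 777 ≥ 681; Total monthly debts = (975 + 2,240 + 215 + 650 + 435) = 4,515. DTI = 4,515/13,250 = 34.1% ≤ 36%
Loan-to-value = 62,300/98,500 = 63.2% — pass (90% max)
Credit 777 → row 760+; LTV 63.2% → column ≤64%. Grid cell → 6%.

6%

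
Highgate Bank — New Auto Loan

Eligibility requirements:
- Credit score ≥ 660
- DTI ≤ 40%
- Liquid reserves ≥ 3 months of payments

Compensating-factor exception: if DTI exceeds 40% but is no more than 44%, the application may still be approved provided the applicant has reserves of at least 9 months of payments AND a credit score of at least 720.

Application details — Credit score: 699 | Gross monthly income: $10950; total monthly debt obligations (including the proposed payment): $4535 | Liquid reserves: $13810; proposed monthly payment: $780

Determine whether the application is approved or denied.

Denied

Credit score 699 ≥ 660 (meets base)
DTI = 4,535/10,950 = 41.4% > 40% — standard DTI limit exceeded.
Liquid reserves cover 13,810/780 = 17.7 months — ≥ 3 required
DTI 41.4% is within the 40%–44% exception band; checking compensating factors.
Override check — reserves: 17.7 mo (ok); score: 699 (below 720).
Compensating-factor requirement not fully met.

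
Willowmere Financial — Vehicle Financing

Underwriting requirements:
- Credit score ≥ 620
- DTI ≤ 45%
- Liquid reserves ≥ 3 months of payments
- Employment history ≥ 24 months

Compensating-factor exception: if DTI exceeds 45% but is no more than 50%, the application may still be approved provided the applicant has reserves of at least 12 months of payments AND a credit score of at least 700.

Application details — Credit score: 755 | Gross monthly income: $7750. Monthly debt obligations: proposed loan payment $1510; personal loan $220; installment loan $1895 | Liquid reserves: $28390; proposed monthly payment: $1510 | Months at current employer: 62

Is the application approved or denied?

Approved

Credit score 755 ≥ 620 (meets base)
Total debts = (1,510 + 220 + 1,895) = 3,625. DTI = 3,625/7,750 = 46.8% > 45% — standard DTI limit exceeded.
Reserves = 28,390/1,510 = 18.8 months ≥ 3
Employment 62 ≥ 24 months
46.8% falls in the override range (45%–50%), so the compensating-factor test applies.
Reserves 18.8 ≥ 12 months; credit score 755 ≥ 700.
Both override conditions satisfied; DTI exception granted.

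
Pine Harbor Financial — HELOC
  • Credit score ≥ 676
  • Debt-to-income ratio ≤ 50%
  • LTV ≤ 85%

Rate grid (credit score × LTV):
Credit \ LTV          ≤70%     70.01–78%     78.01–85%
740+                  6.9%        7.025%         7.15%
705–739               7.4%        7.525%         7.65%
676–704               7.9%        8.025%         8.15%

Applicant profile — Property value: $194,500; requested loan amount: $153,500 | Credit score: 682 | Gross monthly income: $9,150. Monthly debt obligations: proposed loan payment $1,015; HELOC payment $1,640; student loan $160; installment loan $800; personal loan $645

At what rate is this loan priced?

Credit score 682 ≥ 676; Total monthly debts = (1,015 + 1,640 + 160 + 800 + 645) = 4,260. Debt-to-income = 4,260/9,150 = 46.6% — meets 50% limit
Loan-to-value = 153,500/194,500 = 78.9% — pass (85% max)
Row: 682 falls in 676–704. Column: 78.9% falls in 78.01–85%. Rate = 8.15%.

8.15%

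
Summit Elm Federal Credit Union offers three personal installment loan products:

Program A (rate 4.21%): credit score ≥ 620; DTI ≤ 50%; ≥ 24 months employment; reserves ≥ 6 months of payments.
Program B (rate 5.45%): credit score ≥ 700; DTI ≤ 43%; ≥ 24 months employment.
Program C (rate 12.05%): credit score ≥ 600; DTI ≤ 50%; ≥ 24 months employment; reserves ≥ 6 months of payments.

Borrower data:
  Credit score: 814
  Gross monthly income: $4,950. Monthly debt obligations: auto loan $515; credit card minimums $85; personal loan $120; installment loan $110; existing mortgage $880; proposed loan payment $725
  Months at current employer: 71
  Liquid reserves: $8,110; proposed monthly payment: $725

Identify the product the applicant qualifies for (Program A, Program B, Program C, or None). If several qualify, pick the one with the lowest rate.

Total debts = (515 + 85 + 120 + 110 + 880 + 725) = 2,435; DTI = 2,435/4,950 = 49.2%.
Reserves = 8,110/725 = 11.2 months.
Program A: score 814 ≥ 620; DTI 49.2% ≤ 50%; employment 71 ≥ 24 mo; reserves 11.2 ≥ 6 mo → qualifies.
Program B: score 814 ≥ 700; DTI 49.2% > 43%; employment 71 ≥ 24 mo → does not qualify.
Program C: score 814 ≥ 600; DTI 49.2% ≤ 50%; employment 71 ≥ 24 mo; reserves 11.2 ≥ 6 mo → qualifies.
Qualifying: Program A, Program C. Lowest rate is 4.21% → Program A.

Program A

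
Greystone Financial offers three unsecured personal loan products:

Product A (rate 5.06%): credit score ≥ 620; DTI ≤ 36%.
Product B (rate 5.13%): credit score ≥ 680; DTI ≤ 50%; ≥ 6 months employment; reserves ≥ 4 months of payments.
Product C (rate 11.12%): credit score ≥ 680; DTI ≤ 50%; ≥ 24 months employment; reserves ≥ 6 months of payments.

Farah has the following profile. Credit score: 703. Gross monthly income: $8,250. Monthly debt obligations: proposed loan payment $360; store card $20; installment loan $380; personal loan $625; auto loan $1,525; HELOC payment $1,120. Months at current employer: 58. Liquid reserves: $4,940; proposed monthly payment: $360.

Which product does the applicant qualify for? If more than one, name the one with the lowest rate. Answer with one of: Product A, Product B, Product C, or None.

Total debts = (360 + 20 + 380 + 625 + 1,525 + 1,120) = 4,030; DTI = 4,030/8,250 = 48.8%.
Reserves = 4,940/360 = 13.7 months.
Product A: score 703 ≥ 620; DTI 48.8% > 36% → does not qualify.
Product B: score 703 ≥ 680; DTI 48.8% ≤ 50%; employment 58 ≥ 6 mo; reserves 13.7 ≥ 4 mo → qualifies.
Product C: score 703 ≥ 680; DTI 48.8% ≤ 50%; employment 58 ≥ 24 mo; reserves 13.7 ≥ 6 mo → qualifies.
Qualifying: Product B, Product C. Lowest rate is 5.13% → Product B.

Product B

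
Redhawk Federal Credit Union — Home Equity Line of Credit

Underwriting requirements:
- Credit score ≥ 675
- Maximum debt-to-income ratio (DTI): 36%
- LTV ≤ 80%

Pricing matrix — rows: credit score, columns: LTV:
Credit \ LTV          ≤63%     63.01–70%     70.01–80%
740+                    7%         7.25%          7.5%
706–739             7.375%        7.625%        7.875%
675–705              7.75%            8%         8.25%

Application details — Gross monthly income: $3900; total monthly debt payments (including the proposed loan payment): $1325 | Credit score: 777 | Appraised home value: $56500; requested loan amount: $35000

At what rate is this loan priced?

Credit score 777 ≥ 675; Debt-to-income = 1,325/3,900 = 34% — meets 36% limit
LTV: 35,000 ÷ 56,500 = 61.9%, within 80% cap
Score 777 is in the 740+ band; LTV 61.9% is in the ≤63% band → 7%.

7%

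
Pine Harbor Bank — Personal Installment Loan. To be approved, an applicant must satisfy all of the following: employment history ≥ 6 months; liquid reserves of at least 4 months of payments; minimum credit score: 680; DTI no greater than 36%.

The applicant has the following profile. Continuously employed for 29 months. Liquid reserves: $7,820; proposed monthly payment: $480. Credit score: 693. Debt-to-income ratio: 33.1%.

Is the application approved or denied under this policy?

Employment 29 ≥ 6 months
Reserves: 7,820 ÷ 480 = 16.3 months (meets 4-month minimum)
Credit score 693 ≥ 680 (meets)
DTI 33.1% is within the 36% limit
All criteria satisfied.

Approved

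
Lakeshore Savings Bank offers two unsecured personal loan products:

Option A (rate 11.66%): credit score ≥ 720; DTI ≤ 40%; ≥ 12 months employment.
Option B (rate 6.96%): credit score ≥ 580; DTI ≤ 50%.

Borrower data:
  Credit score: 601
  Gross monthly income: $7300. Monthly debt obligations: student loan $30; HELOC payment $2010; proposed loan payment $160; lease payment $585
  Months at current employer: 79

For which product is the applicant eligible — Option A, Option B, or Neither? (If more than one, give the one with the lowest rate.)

Option B

Total debts = (30 + 2,010 + 160 + 585) = 2,785; DTI = 2,785/7,300 = 38.2%.
Option A: score 601 < 720; DTI 38.2% ≤ 40%; employment 79 ≥ 12 mo → does not qualify.
Option B: score 601 ≥ 580; DTI 38.2% ≤ 50% → qualifies.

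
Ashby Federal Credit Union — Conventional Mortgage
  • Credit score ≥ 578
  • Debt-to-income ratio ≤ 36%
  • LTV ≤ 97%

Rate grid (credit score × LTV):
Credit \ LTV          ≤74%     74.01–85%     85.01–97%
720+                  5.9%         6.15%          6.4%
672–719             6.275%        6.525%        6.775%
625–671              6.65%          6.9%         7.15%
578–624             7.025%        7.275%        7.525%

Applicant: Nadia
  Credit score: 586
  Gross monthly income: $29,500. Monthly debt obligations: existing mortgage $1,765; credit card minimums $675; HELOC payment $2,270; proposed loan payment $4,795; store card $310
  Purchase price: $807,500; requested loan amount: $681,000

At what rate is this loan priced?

7.275%

Credit score 586 ≥ 578; Total monthly debts = (1,765 + 675 + 2,270 + 4,795 + 310) = 9,815. DTI: 9,815 ÷ 29,500 = 33.3%, within the 36% cap
LTV = 681,000/807,500 = 84.3% ≤ 97%
Row: 586 falls in 578–624. Column: 84.3% falls in 74.01–85%. Rate = 7.275%.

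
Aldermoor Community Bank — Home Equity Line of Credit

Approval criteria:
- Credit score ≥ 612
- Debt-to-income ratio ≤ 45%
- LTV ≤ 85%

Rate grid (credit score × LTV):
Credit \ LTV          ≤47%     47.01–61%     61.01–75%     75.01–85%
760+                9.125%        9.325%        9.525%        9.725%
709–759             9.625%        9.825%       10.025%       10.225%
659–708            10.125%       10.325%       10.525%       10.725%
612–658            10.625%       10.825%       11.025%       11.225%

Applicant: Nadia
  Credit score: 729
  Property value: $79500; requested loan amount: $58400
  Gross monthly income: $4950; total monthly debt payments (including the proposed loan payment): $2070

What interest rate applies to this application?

Credit score 729 ≥ 612; Debt-to-income = 2,070/4,950 = 41.8% — meets 45% limit
LTV = 58,400/79,500 = 73.5% ≤ 85%
Row: 729 falls in 709–759. Column: 73.5% falls in 61.01–75%. Rate = 10.025%.

10.025%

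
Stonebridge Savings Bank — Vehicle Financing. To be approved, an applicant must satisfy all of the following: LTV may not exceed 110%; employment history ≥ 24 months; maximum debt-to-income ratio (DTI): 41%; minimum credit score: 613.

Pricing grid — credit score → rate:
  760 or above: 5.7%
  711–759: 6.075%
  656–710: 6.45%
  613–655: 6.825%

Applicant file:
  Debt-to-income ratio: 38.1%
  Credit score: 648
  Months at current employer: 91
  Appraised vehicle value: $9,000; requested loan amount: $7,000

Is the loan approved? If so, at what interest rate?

Approved at 6.825%

Credit score 648 ≥ 613 (meets minimum)
Employment 91 ≥ 24 months
Debt-to-income 38.1% vs 41% cap — pass
LTV: 7,000 ÷ 9,000 = 77.8%, within 110% cap
All requirements met. Score 648 falls in the 613–655 tier → 6.825%.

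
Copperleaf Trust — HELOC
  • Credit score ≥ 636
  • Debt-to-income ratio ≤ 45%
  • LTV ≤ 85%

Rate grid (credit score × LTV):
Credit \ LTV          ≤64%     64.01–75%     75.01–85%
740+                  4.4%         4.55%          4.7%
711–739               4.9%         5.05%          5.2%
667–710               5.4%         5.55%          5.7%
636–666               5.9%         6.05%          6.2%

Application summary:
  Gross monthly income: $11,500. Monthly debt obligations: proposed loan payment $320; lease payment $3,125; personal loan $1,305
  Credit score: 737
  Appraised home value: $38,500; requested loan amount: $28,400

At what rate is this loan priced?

5.05%

Credit score 737 ≥ 636; Total monthly debts = (320 + 3,125 + 1,305) = 4,750. DTI: 4,750 ÷ 11,500 = 41.3%, within the 45% cap
LTV = 28,400/38,500 = 73.8% ≤ 85%
Score 737 is in the 711–739 band; LTV 73.8% is in the 64.01–75% band → 5.05%.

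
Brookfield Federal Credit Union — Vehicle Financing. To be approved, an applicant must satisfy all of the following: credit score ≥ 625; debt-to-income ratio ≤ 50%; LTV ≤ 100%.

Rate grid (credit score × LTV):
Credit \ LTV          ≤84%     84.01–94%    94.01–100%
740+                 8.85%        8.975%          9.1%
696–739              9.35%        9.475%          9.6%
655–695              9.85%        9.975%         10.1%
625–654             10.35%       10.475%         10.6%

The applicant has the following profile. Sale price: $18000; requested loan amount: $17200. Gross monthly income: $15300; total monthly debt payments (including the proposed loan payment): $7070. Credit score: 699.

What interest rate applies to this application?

Credit score 699 ≥ 625; DTI: 7,070 ÷ 15,300 = 46.2%, within the 50% cap
LTV = 17,200/18,000 = 95.6% ≤ 100%
Score 699 is in the 696–739 band; LTV 95.6% is in the 94.01–100% band → 9.6%.

9.6%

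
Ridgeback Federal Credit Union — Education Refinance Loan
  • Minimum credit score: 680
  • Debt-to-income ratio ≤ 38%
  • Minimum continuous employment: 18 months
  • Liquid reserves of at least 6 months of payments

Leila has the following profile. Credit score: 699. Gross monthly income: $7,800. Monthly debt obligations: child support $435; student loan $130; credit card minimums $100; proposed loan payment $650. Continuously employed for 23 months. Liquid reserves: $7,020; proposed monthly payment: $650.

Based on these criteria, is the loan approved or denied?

Credit score 699 ≥ 680 (meets)
Total monthly debts = (435 + 130 + 100 + 650) = 1,315. DTI = 1,315/7,800 = 16.9% ≤ 38%
Employment 23 ≥ 18 months
Reserves: 7,020 ÷ 650 = 10.8 months (meets 6-month minimum)
All criteria satisfied.

Approved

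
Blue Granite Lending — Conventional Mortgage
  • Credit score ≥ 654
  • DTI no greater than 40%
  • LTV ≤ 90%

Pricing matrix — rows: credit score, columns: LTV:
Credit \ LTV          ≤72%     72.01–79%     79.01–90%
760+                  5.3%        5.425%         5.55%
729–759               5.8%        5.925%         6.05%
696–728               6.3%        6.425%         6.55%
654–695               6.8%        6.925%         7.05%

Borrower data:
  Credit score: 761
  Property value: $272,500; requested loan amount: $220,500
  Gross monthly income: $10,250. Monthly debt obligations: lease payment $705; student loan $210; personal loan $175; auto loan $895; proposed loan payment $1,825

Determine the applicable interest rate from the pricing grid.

5.55%

Credit score 761 ≥ 654; Total monthly debts = (705 + 210 + 175 + 895 + 1,825) = 3,810. Debt-to-income = 3,810/10,250 = 37.2% — meets 40% limit
LTV = 220,500/272,500 = 80.9% ≤ 90%
Score 761 is in the 760+ band; LTV 80.9% is in the 79.01–90% band → 5.55%.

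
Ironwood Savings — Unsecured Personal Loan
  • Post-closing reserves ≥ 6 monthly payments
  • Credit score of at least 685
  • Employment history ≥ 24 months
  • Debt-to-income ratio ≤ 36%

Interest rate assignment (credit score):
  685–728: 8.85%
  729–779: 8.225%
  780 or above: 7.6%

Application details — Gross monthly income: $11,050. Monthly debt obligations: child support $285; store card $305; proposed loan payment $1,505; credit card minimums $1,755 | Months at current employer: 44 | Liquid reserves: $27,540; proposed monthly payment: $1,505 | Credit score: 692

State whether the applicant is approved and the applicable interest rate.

Credit score 692 ≥ 685 (meets minimum)
Employment 44 ≥ 24 months
Reserves: 27,540 ÷ 1,505 = 18.3 months (meets 6-month minimum)
Total monthly debts = (285 + 305 + 1,505 + 1,755) = 3,850. Debt-to-income = 3,850/11,050 = 34.8% — meets 36% limit
All requirements met. Score 692 falls in the 685–728 tier → 8.85%.

Approved at 8.85%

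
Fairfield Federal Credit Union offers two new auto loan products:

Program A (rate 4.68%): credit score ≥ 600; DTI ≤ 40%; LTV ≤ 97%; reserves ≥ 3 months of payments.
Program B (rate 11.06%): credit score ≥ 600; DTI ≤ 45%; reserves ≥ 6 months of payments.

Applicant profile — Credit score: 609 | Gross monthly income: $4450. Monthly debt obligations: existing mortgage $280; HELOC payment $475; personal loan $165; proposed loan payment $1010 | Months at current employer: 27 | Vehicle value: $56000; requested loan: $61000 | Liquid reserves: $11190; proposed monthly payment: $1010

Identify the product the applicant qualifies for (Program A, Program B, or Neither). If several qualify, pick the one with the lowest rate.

Program B

Total debts = (280 + 475 + 165 + 1,010) = 1,930; DTI = 1,930/4,450 = 43.4%.
LTV = 61,000/56,000 = 108.9%.
Reserves = 11,190/1,010 = 11.1 months.
Program A: score 609 ≥ 600; DTI 43.4% > 40%; LTV 108.9% > 97%; reserves 11.1 ≥ 3 mo → does not qualify.
Program B: score 609 ≥ 600; DTI 43.4% ≤ 45%; reserves 11.1 ≥ 6 mo → qualifies.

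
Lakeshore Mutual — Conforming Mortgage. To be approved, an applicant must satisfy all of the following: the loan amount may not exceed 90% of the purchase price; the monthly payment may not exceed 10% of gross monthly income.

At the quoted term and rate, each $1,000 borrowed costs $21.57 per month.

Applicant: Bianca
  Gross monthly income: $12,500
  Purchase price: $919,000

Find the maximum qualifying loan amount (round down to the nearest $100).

$57,900

Payment cap: 10% × $12,500 = $1,250/month.
At $21.57 per $1,000, that supports 1,250/21.57 × 1,000 ≈ $57,950 → $57,900.
LTV cap: 90% × $919,000 = $827,100 → $827,100.
Binding constraint: payment-to-income.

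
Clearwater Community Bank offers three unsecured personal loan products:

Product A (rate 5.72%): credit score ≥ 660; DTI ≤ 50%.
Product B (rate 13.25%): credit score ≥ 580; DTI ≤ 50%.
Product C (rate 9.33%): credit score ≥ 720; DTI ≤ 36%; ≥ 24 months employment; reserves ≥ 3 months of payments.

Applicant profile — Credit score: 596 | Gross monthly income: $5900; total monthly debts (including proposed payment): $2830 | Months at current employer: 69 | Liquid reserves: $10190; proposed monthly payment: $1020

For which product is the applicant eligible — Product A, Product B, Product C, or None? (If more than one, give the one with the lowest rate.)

DTI = 2,830/5,900 = 48%.
Reserves = 10,190/1,020 = 10.0 months.
Product A: score 596 < 660; DTI 48% ≤ 50% → does not qualify.
Product B: score 596 ≥ 580; DTI 48% ≤ 50% → qualifies.
Product C: score 596 < 720; DTI 48% > 36%; employment 69 ≥ 24 mo; reserves 10.0 ≥ 3 mo → does not qualify.

Product B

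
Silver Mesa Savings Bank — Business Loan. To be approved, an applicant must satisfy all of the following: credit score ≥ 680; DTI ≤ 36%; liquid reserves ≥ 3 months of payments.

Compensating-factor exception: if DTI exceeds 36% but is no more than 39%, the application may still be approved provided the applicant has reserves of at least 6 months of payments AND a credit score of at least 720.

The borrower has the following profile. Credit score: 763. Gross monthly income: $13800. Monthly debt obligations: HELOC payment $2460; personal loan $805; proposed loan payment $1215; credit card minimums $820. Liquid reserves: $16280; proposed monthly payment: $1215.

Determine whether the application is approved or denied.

Approved

Credit score 763 ≥ 680 (meets base)
Total debts = (2,460 + 805 + 1,215 + 820) = 5,300. DTI: 5,300 ÷ 13,800 = 38.4%, over the 36% base limit.
Liquid reserves cover 16,280/1,215 = 13.4 months — ≥ 3 required
DTI 38.4% is within the 36%–39% exception band; checking compensating factors.
Override check — reserves: 13.4 mo (ok); score: 763 (ok).
Both override conditions satisfied; DTI exception granted.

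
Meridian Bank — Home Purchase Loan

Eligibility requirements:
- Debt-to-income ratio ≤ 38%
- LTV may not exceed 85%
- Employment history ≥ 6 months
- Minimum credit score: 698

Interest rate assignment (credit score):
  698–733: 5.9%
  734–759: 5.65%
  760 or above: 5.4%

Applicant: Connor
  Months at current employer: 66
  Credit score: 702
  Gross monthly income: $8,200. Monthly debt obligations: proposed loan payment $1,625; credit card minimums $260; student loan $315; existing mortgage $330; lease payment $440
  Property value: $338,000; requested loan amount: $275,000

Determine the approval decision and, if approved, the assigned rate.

Credit score 702 ≥ 698 (meets minimum)
Employment 66 ≥ 6 months
Total monthly debts = (1,625 + 260 + 315 + 330 + 440) = 2,970. DTI = 2,970/8,200 = 36.2% ≤ 38%
LTV = 275,000/338,000 = 81.4% ≤ 85%
All requirements met. Score 702 falls in the 698–733 tier → 5.9%.

Approved at 5.9%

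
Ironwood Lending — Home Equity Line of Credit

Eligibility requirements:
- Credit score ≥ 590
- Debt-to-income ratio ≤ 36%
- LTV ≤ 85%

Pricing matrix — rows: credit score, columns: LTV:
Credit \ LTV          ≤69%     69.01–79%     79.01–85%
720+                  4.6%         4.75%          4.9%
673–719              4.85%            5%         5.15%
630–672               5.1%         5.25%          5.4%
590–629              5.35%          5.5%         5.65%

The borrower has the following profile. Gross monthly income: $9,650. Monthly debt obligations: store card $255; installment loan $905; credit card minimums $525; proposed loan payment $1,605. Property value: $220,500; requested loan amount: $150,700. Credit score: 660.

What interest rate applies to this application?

Credit score 660 ≥ 590; Total monthly debts = (255 + 905 + 525 + 1,605) = 3,290. DTI = 3,290/9,650 = 34.1% ≤ 36%
LTV = 150,700/220,500 = 68.3% ≤ 85%
Row: 660 falls in 630–672. Column: 68.3% falls in ≤69%. Rate = 5.1%.

5.1%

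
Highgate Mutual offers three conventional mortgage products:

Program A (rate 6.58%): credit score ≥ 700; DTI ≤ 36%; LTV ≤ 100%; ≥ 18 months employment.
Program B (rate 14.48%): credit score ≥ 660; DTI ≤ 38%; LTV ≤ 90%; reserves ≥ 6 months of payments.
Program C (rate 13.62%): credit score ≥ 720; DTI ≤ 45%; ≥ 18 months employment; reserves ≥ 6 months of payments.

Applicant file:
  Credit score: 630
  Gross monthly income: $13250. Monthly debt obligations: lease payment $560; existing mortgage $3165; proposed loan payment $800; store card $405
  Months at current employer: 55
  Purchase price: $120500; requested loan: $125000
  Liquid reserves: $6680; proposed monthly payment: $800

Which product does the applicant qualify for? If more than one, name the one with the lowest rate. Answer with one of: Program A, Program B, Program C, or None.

None

Total debts = (560 + 3,165 + 800 + 405) = 4,930; DTI = 4,930/13,250 = 37.2%.
LTV = 125,000/120,500 = 103.7%.
Reserves = 6,680/800 = 8.3 months.
Program A: score 630 < 700; DTI 37.2% > 36%; LTV 103.7% > 100%; employment 55 ≥ 18 mo → does not qualify.
Program B: score 630 < 660; DTI 37.2% ≤ 38%; LTV 103.7% > 90%; reserves 8.3 ≥ 6 mo → does not qualify.
Program C: score 630 < 720; DTI 37.2% ≤ 45%; employment 55 ≥ 18 mo; reserves 8.3 ≥ 6 mo → does not qualify.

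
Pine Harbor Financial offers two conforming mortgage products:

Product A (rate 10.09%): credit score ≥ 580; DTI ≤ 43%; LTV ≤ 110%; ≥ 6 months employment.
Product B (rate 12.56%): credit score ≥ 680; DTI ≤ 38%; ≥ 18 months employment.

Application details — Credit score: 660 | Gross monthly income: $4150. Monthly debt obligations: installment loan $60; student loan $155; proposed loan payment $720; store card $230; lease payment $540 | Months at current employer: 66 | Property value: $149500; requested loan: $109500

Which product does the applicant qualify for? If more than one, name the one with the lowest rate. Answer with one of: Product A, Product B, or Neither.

Total debts = (60 + 155 + 720 + 230 + 540) = 1,705; DTI = 1,705/4,150 = 41.1%.
LTV = 109,500/149,500 = 73.2%.
Product A: score 660 ≥ 580; DTI 41.1% ≤ 43%; LTV 73.2% ≤ 110%; employment 66 ≥ 6 mo → qualifies.
Product B: score 660 < 680; DTI 41.1% > 38%; employment 66 ≥ 18 mo → does not qualify.

Product A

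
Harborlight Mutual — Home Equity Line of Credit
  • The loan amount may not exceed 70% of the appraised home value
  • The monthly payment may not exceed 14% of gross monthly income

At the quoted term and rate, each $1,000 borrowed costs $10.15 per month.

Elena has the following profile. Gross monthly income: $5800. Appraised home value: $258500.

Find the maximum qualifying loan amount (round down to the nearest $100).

$80,000

Payment cap: 14% × $5,800 = $812/month.
At $10.15 per $1,000, that supports 812/10.15 × 1,000 ≈ $80,000 → $80,000.
LTV cap: 70% × $258,500 = $180,950 → $180,900.
Binding constraint: payment-to-income.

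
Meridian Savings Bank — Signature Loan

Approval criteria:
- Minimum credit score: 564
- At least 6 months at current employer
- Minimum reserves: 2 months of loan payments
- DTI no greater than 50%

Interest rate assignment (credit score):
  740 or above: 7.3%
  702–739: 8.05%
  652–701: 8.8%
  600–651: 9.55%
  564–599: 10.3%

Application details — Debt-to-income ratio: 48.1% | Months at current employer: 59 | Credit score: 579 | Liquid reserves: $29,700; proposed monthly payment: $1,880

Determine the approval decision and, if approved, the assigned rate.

Approved at 10.3%

Credit score 579 ≥ 564 (meets minimum)
Liquid reserves cover 29,700/1,880 = 15.8 months — ≥ 2 required
Employment 59 ≥ 6 months
DTI 48.1% ≤ 50%
All requirements met. Score 579 falls in the 564–599 tier → 10.3%.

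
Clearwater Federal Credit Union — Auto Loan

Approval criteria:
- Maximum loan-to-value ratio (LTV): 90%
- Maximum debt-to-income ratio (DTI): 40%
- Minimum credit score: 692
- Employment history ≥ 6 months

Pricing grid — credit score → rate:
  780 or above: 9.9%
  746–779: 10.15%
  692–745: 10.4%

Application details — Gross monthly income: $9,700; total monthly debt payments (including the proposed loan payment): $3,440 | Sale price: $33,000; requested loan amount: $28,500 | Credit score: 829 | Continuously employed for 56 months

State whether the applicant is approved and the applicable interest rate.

Approved at 9.9%

Credit score 829 ≥ 692 (meets minimum)
Debt-to-income = 3,440/9,700 = 35.5% — meets 40% limit
Employment 56 ≥ 6 months
Loan-to-value = 28,500/33,000 = 86.4% — pass (90% max)
All requirements met. Score 829 falls in the 780 or above tier → 9.9%.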